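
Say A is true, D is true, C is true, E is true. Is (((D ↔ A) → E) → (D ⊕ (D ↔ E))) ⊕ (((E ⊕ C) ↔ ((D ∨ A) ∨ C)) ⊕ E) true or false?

D ↔ A = True ↔ True = True
(D ↔ A) → E = True → True = True
D ↔ E = True ↔ True = True
D ⊕ (D ↔ E) = True ⊕ True = False
((D ↔ A) → E) → (D ⊕ (D ↔ E)) = True → False = False
E ⊕ C = True ⊕ True = False
D ∨ A = True ∨ True = True
(D ∨ A) ∨ C = True ∨ True = True
(E ⊕ C) ↔ ((D ∨ A) ∨ C) = False ↔ True = False
((E ⊕ C) ↔ ((D ∨ A) ∨ C)) ⊕ E = False ⊕ True = True
(((D ↔ A) → E) → (D ⊕ (D ↔ E))) ⊕ (((E ⊕ C) ↔ ((D ∨ A) ∨ C)) ⊕ E) = False ⊕ True = True

True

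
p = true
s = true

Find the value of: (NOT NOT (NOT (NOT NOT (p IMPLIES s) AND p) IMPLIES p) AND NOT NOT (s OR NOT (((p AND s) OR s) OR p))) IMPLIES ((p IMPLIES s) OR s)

true

p IMPLIES s = true IMPLIES true = true
NOT (p IMPLIES s) = NOT true = false
NOT NOT (p IMPLIES s) = NOT false = true
NOT NOT (p IMPLIES s) AND p = true AND true = true
NOT (NOT NOT (p IMPLIES s) AND p) = NOT true = false
NOT (NOT NOT (p IMPLIES s) AND p) IMPLIES p = false IMPLIES true = true
NOT (NOT (NOT NOT (p IMPLIES s) AND p) IMPLIES p) = NOT true = false
NOT NOT (NOT (NOT NOT (p IMPLIES s) AND p) IMPLIES p) = NOT false = true
p AND s = true AND true = true
(p AND s) OR s = true OR true = true
((p AND s) OR s) OR p = true OR true = true
NOT (((p AND s) OR s) OR p) = NOT true = false
s OR NOT (((p AND s) OR s) OR p) = true OR false = true
NOT (s OR NOT (((p AND s) OR s) OR p)) = NOT true = false
NOT NOT (s OR NOT (((p AND s) OR s) OR p)) = NOT false = true
NOT NOT (NOT (NOT NOT (p IMPLIES s) AND p) IMPLIES p) AND NOT NOT (s OR NOT (((p AND s) OR s) OR p)) = true AND true = true
p IMPLIES s = true IMPLIES true = true
(p IMPLIES s) OR s = true OR true = true
(NOT NOT (NOT (NOT NOT (p IMPLIES s) AND p) IMPLIES p) AND NOT NOT (s OR NOT (((p AND s) OR s) OR p))) IMPLIES ((p IMPLIES s) OR s) = true IMPLIES true = true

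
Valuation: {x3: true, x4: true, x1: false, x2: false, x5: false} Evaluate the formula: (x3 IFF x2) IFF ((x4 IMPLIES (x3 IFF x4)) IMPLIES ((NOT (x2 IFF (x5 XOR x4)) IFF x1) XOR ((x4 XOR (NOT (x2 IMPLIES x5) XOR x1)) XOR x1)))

x3 IFF x2 = true IFF false = false
x3 IFF x4 = true IFF true = true
x4 IMPLIES (x3 IFF x4) = true IMPLIES true = true
x5 XOR x4 = false XOR true = true
x2 IFF (x5 XOR x4) = false IFF true = false
NOT (x2 IFF (x5 XOR x4)) = NOT false = true
NOT (x2 IFF (x5 XOR x4)) IFF x1 = true IFF false = false
x2 IMPLIES x5 = false IMPLIES false = true
NOT (x2 IMPLIES x5) = NOT true = false
NOT (x2 IMPLIES x5) XOR x1 = false XOR false = false
x4 XOR (NOT (x2 IMPLIES x5) XOR x1) = true XOR false = true
(x4 XOR (NOT (x2 IMPLIES x5) XOR x1)) XOR x1 = true XOR false = true
(NOT (x2 IFF (x5 XOR x4)) IFF x1) XOR ((x4 XOR (NOT (x2 IMPLIES x5) XOR x1)) XOR x1) = false XOR true = true
(x4 IMPLIES (x3 IFF x4)) IMPLIES ((NOT (x2 IFF (x5 XOR x4)) IFF x1) XOR ((x4 XOR (NOT (x2 IMPLIES x5) XOR x1)) XOR x1)) = true IMPLIES true = true
(x3 IFF x2) IFF ((x4 IMPLIES (x3 IFF x4)) IMPLIES ((NOT (x2 IFF (x5 XOR x4)) IFF x1) XOR ((x4 XOR (NOT (x2 IMPLIES x5) XOR x1)) XOR x1))) = false IFF true = false

false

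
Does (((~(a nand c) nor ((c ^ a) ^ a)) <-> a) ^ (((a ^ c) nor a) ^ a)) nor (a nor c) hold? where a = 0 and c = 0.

0

a nand c = 0 nand 0 = 1
~(a nand c) = ~1 = 0
c ^ a = 0 ^ 0 = 0
(c ^ a) ^ a = 0 ^ 0 = 0
~(a nand c) nor ((c ^ a) ^ a) = 0 nor 0 = 1
(~(a nand c) nor ((c ^ a) ^ a)) <-> a = 1 <-> 0 = 0
a ^ c = 0 ^ 0 = 0
(a ^ c) nor a = 0 nor 0 = 1
((a ^ c) nor a) ^ a = 1 ^ 0 = 1
((~(a nand c) nor ((c ^ a) ^ a)) <-> a) ^ (((a ^ c) nor a) ^ a) = 0 ^ 1 = 1
a nor c = 0 nor 0 = 1
(((~(a nand c) nor ((c ^ a) ^ a)) <-> a) ^ (((a ^ c) nor a) ^ a)) nor (a nor c) = 1 nor 1 = 0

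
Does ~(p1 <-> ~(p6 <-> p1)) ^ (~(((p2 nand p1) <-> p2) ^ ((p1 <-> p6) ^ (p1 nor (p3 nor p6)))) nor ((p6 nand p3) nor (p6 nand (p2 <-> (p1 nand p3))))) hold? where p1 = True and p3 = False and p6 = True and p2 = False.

False

p6 <-> p1 = True <-> True = True
~(p6 <-> p1) = ~True = False
p1 <-> ~(p6 <-> p1) = True <-> False = False
~(p1 <-> ~(p6 <-> p1)) = ~False = True
p2 nand p1 = False nand True = True
(p2 nand p1) <-> p2 = True <-> False = False
p1 <-> p6 = True <-> True = True
p3 nor p6 = False nor True = False
p1 nor (p3 nor p6) = True nor False = False
(p1 <-> p6) ^ (p1 nor (p3 nor p6)) = True ^ False = True
((p2 nand p1) <-> p2) ^ ((p1 <-> p6) ^ (p1 nor (p3 nor p6))) = False ^ True = True
~(((p2 nand p1) <-> p2) ^ ((p1 <-> p6) ^ (p1 nor (p3 nor p6)))) = ~True = False
p6 nand p3 = True nand False = True
p1 nand p3 = True nand False = True
p2 <-> (p1 nand p3) = False <-> True = False
p6 nand (p2 <-> (p1 nand p3)) = True nand False = True
(p6 nand p3) nor (p6 nand (p2 <-> (p1 nand p3))) = True nor True = False
~(((p2 nand p1) <-> p2) ^ ((p1 <-> p6) ^ (p1 nor (p3 nor p6)))) nor ((p6 nand p3) nor (p6 nand (p2 <-> (p1 nand p3)))) = False nor False = True
~(p1 <-> ~(p6 <-> p1)) ^ (~(((p2 nand p1) <-> p2) ^ ((p1 <-> p6) ^ (p1 nor (p3 nor p6)))) nor ((p6 nand p3) nor (p6 nand (p2 <-> (p1 nand p3))))) = True ^ True = False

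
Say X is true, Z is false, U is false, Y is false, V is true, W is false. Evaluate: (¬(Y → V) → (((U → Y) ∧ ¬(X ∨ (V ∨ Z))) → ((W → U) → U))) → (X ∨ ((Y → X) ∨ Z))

T

Y → V = F → T = T
¬(Y → V) = ¬T = F
U → Y = F → F = T
V ∨ Z = T ∨ F = T
X ∨ (V ∨ Z) = T ∨ T = T
¬(X ∨ (V ∨ Z)) = ¬T = F
(U → Y) ∧ ¬(X ∨ (V ∨ Z)) = T ∧ F = F
W → U = F → F = T
(W → U) → U = T → F = F
((U → Y) ∧ ¬(X ∨ (V ∨ Z))) → ((W → U) → U) = F → F = T
¬(Y → V) → (((U → Y) ∧ ¬(X ∨ (V ∨ Z))) → ((W → U) → U)) = F → T = T
Y → X = F → T = T
(Y → X) ∨ Z = T ∨ F = T
X ∨ ((Y → X) ∨ Z) = T ∨ T = T
(¬(Y → V) → (((U → Y) ∧ ¬(X ∨ (V ∨ Z))) → ((W → U) → U))) → (X ∨ ((Y → X) ∨ Z)) = T → T = T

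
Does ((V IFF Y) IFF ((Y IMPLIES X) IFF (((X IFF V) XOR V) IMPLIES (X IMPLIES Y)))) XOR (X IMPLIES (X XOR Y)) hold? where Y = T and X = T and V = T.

T

V IFF Y = T IFF T = T
Y IMPLIES X = T IMPLIES T = T
X IFF V = T IFF T = T
(X IFF V) XOR V = T XOR T = F
X IMPLIES Y = T IMPLIES T = T
((X IFF V) XOR V) IMPLIES (X IMPLIES Y) = F IMPLIES T = T
(Y IMPLIES X) IFF (((X IFF V) XOR V) IMPLIES (X IMPLIES Y)) = T IFF T = T
(V IFF Y) IFF ((Y IMPLIES X) IFF (((X IFF V) XOR V) IMPLIES (X IMPLIES Y))) = T IFF T = T
X XOR Y = T XOR T = F
X IMPLIES (X XOR Y) = T IMPLIES F = F
((V IFF Y) IFF ((Y IMPLIES X) IFF (((X IFF V) XOR V) IMPLIES (X IMPLIES Y)))) XOR (X IMPLIES (X XOR Y)) = T XOR F = T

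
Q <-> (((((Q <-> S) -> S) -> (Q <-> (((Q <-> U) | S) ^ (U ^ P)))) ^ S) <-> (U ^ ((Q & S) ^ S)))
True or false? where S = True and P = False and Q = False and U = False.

Q <-> S = False <-> True = False
(Q <-> S) -> S = False -> True = True
Q <-> U = False <-> False = True
(Q <-> U) | S = True | True = True
U ^ P = False ^ False = False
((Q <-> U) | S) ^ (U ^ P) = True ^ False = True
Q <-> (((Q <-> U) | S) ^ (U ^ P)) = False <-> True = False
((Q <-> S) -> S) -> (Q <-> (((Q <-> U) | S) ^ (U ^ P))) = True -> False = False
(((Q <-> S) -> S) -> (Q <-> (((Q <-> U) | S) ^ (U ^ P)))) ^ S = False ^ True = True
Q & S = False & True = False
(Q & S) ^ S = False ^ True = True
U ^ ((Q & S) ^ S) = False ^ True = True
((((Q <-> S) -> S) -> (Q <-> (((Q <-> U) | S) ^ (U ^ P)))) ^ S) <-> (U ^ ((Q & S) ^ S)) = True <-> True = True
Q <-> (((((Q <-> S) -> S) -> (Q <-> (((Q <-> U) | S) ^ (U ^ P)))) ^ S) <-> (U ^ ((Q & S) ^ S))) = False <-> True = False

False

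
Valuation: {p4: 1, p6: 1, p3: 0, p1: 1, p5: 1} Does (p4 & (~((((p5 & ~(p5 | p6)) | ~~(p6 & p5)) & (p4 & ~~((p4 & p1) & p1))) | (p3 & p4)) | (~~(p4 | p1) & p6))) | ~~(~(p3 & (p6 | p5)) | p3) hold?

1

Substituting p4=1, p6=1, p3=0, p1=1, p5=1:
p5 | p6 = 1 | 1 = 1
~(p5 | p6) = ~1 = 0
p5 & ~(p5 | p6) = 1 & 0 = 0
p6 & p5 = 1 & 1 = 1
~(p6 & p5) = ~1 = 0
~~(p6 & p5) = ~0 = 1
(p5 & ~(p5 | p6)) | ~~(p6 & p5) = 0 | 1 = 1
p4 & p1 = 1 & 1 = 1
(p4 & p1) & p1 = 1 & 1 = 1
~((p4 & p1) & p1) = ~1 = 0
~~((p4 & p1) & p1) = ~0 = 1
p4 & ~~((p4 & p1) & p1) = 1 & 1 = 1
((p5 & ~(p5 | p6)) | ~~(p6 & p5)) & (p4 & ~~((p4 & p1) & p1)) = 1 & 1 = 1
p3 & p4 = 0 & 1 = 0
(((p5 & ~(p5 | p6)) | ~~(p6 & p5)) & (p4 & ~~((p4 & p1) & p1))) | (p3 & p4) = 1 | 0 = 1
~((((p5 & ~(p5 | p6)) | ~~(p6 & p5)) & (p4 & ~~((p4 & p1) & p1))) | (p3 & p4)) = ~1 = 0
p4 | p1 = 1 | 1 = 1
~(p4 | p1) = ~1 = 0
~~(p4 | p1) = ~0 = 1
~~(p4 | p1) & p6 = 1 & 1 = 1
~((((p5 & ~(p5 | p6)) | ~~(p6 & p5)) & (p4 & ~~((p4 & p1) & p1))) | (p3 & p4)) | (~~(p4 | p1) & p6) = 0 | 1 = 1
p4 & (~((((p5 & ~(p5 | p6)) | ~~(p6 & p5)) & (p4 & ~~((p4 & p1) & p1))) | (p3 & p4)) | (~~(p4 | p1) & p6)) = 1 & 1 = 1
p6 | p5 = 1 | 1 = 1
p3 & (p6 | p5) = 0 & 1 = 0
~(p3 & (p6 | p5)) = ~0 = 1
~(p3 & (p6 | p5)) | p3 = 1 | 0 = 1
~(~(p3 & (p6 | p5)) | p3) = ~1 = 0
~~(~(p3 & (p6 | p5)) | p3) = ~0 = 1
(p4 & (~((((p5 & ~(p5 | p6)) | ~~(p6 & p5)) & (p4 & ~~((p4 & p1) & p1))) | (p3 & p4)) | (~~(p4 | p1) & p6))) | ~~(~(p3 & (p6 | p5)) | p3) = 1 | 1 = 1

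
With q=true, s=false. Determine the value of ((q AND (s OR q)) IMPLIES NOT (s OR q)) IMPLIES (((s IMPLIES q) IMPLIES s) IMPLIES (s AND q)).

true

s OR q = false OR true = true
q AND (s OR q) = true AND true = true
s OR q = false OR true = true
NOT (s OR q) = NOT true = false
(q AND (s OR q)) IMPLIES NOT (s OR q) = true IMPLIES false = false
s IMPLIES q = false IMPLIES true = true
(s IMPLIES q) IMPLIES s = true IMPLIES false = false
s AND q = false AND true = false
((s IMPLIES q) IMPLIES s) IMPLIES (s AND q) = false IMPLIES false = true
((q AND (s OR q)) IMPLIES NOT (s OR q)) IMPLIES (((s IMPLIES q) IMPLIES s) IMPLIES (s AND q)) = false IMPLIES true = true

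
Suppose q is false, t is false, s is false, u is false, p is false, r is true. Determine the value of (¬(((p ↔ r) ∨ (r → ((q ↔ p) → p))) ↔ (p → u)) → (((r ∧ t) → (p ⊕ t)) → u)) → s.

True

Substituting q=False, t=False, s=False, u=False, p=False, r=True:
p ↔ r = False ↔ True = False
q ↔ p = False ↔ False = True
(q ↔ p) → p = True → False = False
r → ((q ↔ p) → p) = True → False = False
(p ↔ r) ∨ (r → ((q ↔ p) → p)) = False ∨ False = False
p → u = False → False = True
((p ↔ r) ∨ (r → ((q ↔ p) → p))) ↔ (p → u) = False ↔ True = False
¬(((p ↔ r) ∨ (r → ((q ↔ p) → p))) ↔ (p → u)) = ¬False = True
r ∧ t = True ∧ False = False
p ⊕ t = False ⊕ False = False
(r ∧ t) → (p ⊕ t) = False → False = True
((r ∧ t) → (p ⊕ t)) → u = True → False = False
¬(((p ↔ r) ∨ (r → ((q ↔ p) → p))) ↔ (p → u)) → (((r ∧ t) → (p ⊕ t)) → u) = True → False = False
(¬(((p ↔ r) ∨ (r → ((q ↔ p) → p))) ↔ (p → u)) → (((r ∧ t) → (p ⊕ t)) → u)) → s = False → False = True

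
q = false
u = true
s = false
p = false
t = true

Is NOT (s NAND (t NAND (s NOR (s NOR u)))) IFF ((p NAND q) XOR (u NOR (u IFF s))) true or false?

s NOR u = false NOR true = false
s NOR (s NOR u) = false NOR false = true
t NAND (s NOR (s NOR u)) = true NAND true = false
s NAND (t NAND (s NOR (s NOR u))) = false NAND false = true
NOT (s NAND (t NAND (s NOR (s NOR u)))) = NOT true = false
p NAND q = false NAND false = true
u IFF s = true IFF false = false
u NOR (u IFF s) = true NOR false = false
(p NAND q) XOR (u NOR (u IFF s)) = true XOR false = true
NOT (s NAND (t NAND (s NOR (s NOR u)))) IFF ((p NAND q) XOR (u NOR (u IFF s))) = false IFF true = false

false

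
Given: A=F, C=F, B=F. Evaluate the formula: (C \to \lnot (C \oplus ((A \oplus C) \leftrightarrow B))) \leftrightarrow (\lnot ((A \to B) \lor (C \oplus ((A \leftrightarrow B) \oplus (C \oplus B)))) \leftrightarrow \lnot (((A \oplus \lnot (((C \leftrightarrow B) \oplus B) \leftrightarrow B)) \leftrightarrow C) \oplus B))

A \oplus C = F \oplus F = F
(A \oplus C) \leftrightarrow B = F \leftrightarrow F = T
C \oplus ((A \oplus C) \leftrightarrow B) = F \oplus T = T
\lnot (C \oplus ((A \oplus C) \leftrightarrow B)) = \lnot T = F
C \to \lnot (C \oplus ((A \oplus C) \leftrightarrow B)) = F \to F = T
A \to B = F \to F = T
A \leftrightarrow B = F \leftrightarrow F = T
C \oplus B = F \oplus F = F
(A \leftrightarrow B) \oplus (C \oplus B) = T \oplus F = T
C \oplus ((A \leftrightarrow B) \oplus (C \oplus B)) = F \oplus T = T
(A \to B) \lor (C \oplus ((A \leftrightarrow B) \oplus (C \oplus B))) = T \lor T = T
\lnot ((A \to B) \lor (C \oplus ((A \leftrightarrow B) \oplus (C \oplus B)))) = \lnot T = F
C \leftrightarrow B = F \leftrightarrow F = T
(C \leftrightarrow B) \oplus B = T \oplus F = T
((C \leftrightarrow B) \oplus B) \leftrightarrow B = T \leftrightarrow F = F
\lnot (((C \leftrightarrow B) \oplus B) \leftrightarrow B) = \lnot F = T
A \oplus \lnot (((C \leftrightarrow B) \oplus B) \leftrightarrow B) = F \oplus T = T
(A \oplus \lnot (((C \leftrightarrow B) \oplus B) \leftrightarrow B)) \leftrightarrow C = T \leftrightarrow F = F
((A \oplus \lnot (((C \leftrightarrow B) \oplus B) \leftrightarrow B)) \leftrightarrow C) \oplus B = F \oplus F = F
\lnot (((A \oplus \lnot (((C \leftrightarrow B) \oplus B) \leftrightarrow B)) \leftrightarrow C) \oplus B) = \lnot F = T
\lnot ((A \to B) \lor (C \oplus ((A \leftrightarrow B) \oplus (C \oplus B)))) \leftrightarrow \lnot (((A \oplus \lnot (((C \leftrightarrow B) \oplus B) \leftrightarrow B)) \leftrightarrow C) \oplus B) = F \leftrightarrow T = F
(C \to \lnot (C \oplus ((A \oplus C) \leftrightarrow B))) \leftrightarrow (\lnot ((A \to B) \lor (C \oplus ((A \leftrightarrow B) \oplus (C \oplus B)))) \leftrightarrow \lnot (((A \oplus \lnot (((C \leftrightarrow B) \oplus B) \leftrightarrow B)) \leftrightarrow C) \oplus B)) = T \leftrightarrow F = F

F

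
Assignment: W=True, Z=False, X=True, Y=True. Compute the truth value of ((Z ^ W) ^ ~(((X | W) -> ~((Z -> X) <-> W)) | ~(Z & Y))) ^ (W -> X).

Z ^ W = False ^ True = True
X | W = True | True = True
Z -> X = False -> True = True
(Z -> X) <-> W = True <-> True = True
~((Z -> X) <-> W) = ~True = False
(X | W) -> ~((Z -> X) <-> W) = True -> False = False
Z & Y = False & True = False
~(Z & Y) = ~False = True
((X | W) -> ~((Z -> X) <-> W)) | ~(Z & Y) = False | True = True
~(((X | W) -> ~((Z -> X) <-> W)) | ~(Z & Y)) = ~True = False
(Z ^ W) ^ ~(((X | W) -> ~((Z -> X) <-> W)) | ~(Z & Y)) = True ^ False = True
W -> X = True -> True = True
((Z ^ W) ^ ~(((X | W) -> ~((Z -> X) <-> W)) | ~(Z & Y))) ^ (W -> X) = True ^ True = False

False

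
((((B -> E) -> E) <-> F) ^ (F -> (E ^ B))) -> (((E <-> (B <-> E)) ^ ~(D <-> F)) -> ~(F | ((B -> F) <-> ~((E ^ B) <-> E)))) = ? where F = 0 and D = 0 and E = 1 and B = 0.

1

B -> E = 0 -> 1 = 1
(B -> E) -> E = 1 -> 1 = 1
((B -> E) -> E) <-> F = 1 <-> 0 = 0
E ^ B = 1 ^ 0 = 1
F -> (E ^ B) = 0 -> 1 = 1
(((B -> E) -> E) <-> F) ^ (F -> (E ^ B)) = 0 ^ 1 = 1
B <-> E = 0 <-> 1 = 0
E <-> (B <-> E) = 1 <-> 0 = 0
D <-> F = 0 <-> 0 = 1
~(D <-> F) = ~1 = 0
(E <-> (B <-> E)) ^ ~(D <-> F) = 0 ^ 0 = 0
B -> F = 0 -> 0 = 1
E ^ B = 1 ^ 0 = 1
(E ^ B) <-> E = 1 <-> 1 = 1
~((E ^ B) <-> E) = ~1 = 0
(B -> F) <-> ~((E ^ B) <-> E) = 1 <-> 0 = 0
F | ((B -> F) <-> ~((E ^ B) <-> E)) = 0 | 0 = 0
~(F | ((B -> F) <-> ~((E ^ B) <-> E))) = ~0 = 1
((E <-> (B <-> E)) ^ ~(D <-> F)) -> ~(F | ((B -> F) <-> ~((E ^ B) <-> E))) = 0 -> 1 = 1
((((B -> E) -> E) <-> F) ^ (F -> (E ^ B))) -> (((E <-> (B <-> E)) ^ ~(D <-> F)) -> ~(F | ((B -> F) <-> ~((E ^ B) <-> E)))) = 1 -> 1 = 1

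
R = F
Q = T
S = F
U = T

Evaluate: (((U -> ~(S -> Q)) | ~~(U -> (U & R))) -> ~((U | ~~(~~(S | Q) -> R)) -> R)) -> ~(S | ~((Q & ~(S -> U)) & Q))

F

S -> Q = F -> T = T
~(S -> Q) = ~T = F
U -> ~(S -> Q) = T -> F = F
U & R = T & F = F
U -> (U & R) = T -> F = F
~(U -> (U & R)) = ~F = T
~~(U -> (U & R)) = ~T = F
(U -> ~(S -> Q)) | ~~(U -> (U & R)) = F | F = F
S | Q = F | T = T
~(S | Q) = ~T = F
~~(S | Q) = ~F = T
~~(S | Q) -> R = T -> F = F
~(~~(S | Q) -> R) = ~F = T
~~(~~(S | Q) -> R) = ~T = F
U | ~~(~~(S | Q) -> R) = T | F = T
(U | ~~(~~(S | Q) -> R)) -> R = T -> F = F
~((U | ~~(~~(S | Q) -> R)) -> R) = ~F = T
((U -> ~(S -> Q)) | ~~(U -> (U & R))) -> ~((U | ~~(~~(S | Q) -> R)) -> R) = F -> T = T
S -> U = F -> T = T
~(S -> U) = ~T = F
Q & ~(S -> U) = T & F = F
(Q & ~(S -> U)) & Q = F & T = F
~((Q & ~(S -> U)) & Q) = ~F = T
S | ~((Q & ~(S -> U)) & Q) = F | T = T
~(S | ~((Q & ~(S -> U)) & Q)) = ~T = F
(((U -> ~(S -> Q)) | ~~(U -> (U & R))) -> ~((U | ~~(~~(S | Q) -> R)) -> R)) -> ~(S | ~((Q & ~(S -> U)) & Q)) = T -> F = F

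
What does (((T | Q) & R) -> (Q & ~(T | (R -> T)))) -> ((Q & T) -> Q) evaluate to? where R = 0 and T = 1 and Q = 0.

1

T | Q = 1 | 0 = 1
(T | Q) & R = 1 & 0 = 0
R -> T = 0 -> 1 = 1
T | (R -> T) = 1 | 1 = 1
~(T | (R -> T)) = ~1 = 0
Q & ~(T | (R -> T)) = 0 & 0 = 0
((T | Q) & R) -> (Q & ~(T | (R -> T))) = 0 -> 0 = 1
Q & T = 0 & 1 = 0
(Q & T) -> Q = 0 -> 0 = 1
(((T | Q) & R) -> (Q & ~(T | (R -> T)))) -> ((Q & T) -> Q) = 1 -> 1 = 1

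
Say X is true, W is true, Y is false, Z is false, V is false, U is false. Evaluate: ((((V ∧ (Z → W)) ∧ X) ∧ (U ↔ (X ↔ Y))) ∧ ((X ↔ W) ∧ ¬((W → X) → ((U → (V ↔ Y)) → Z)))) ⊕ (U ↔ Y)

T

Z → W = F → T = T
V ∧ (Z → W) = F ∧ T = F
(V ∧ (Z → W)) ∧ X = F ∧ T = F
X ↔ Y = T ↔ F = F
U ↔ (X ↔ Y) = F ↔ F = T
((V ∧ (Z → W)) ∧ X) ∧ (U ↔ (X ↔ Y)) = F ∧ T = F
X ↔ W = T ↔ T = T
W → X = T → T = T
V ↔ Y = F ↔ F = T
U → (V ↔ Y) = F → T = T
(U → (V ↔ Y)) → Z = T → F = F
(W → X) → ((U → (V ↔ Y)) → Z) = T → F = F
¬((W → X) → ((U → (V ↔ Y)) → Z)) = ¬F = T
(X ↔ W) ∧ ¬((W → X) → ((U → (V ↔ Y)) → Z)) = T ∧ T = T
(((V ∧ (Z → W)) ∧ X) ∧ (U ↔ (X ↔ Y))) ∧ ((X ↔ W) ∧ ¬((W → X) → ((U → (V ↔ Y)) → Z))) = F ∧ T = F
U ↔ Y = F ↔ F = T
((((V ∧ (Z → W)) ∧ X) ∧ (U ↔ (X ↔ Y))) ∧ ((X ↔ W) ∧ ¬((W → X) → ((U → (V ↔ Y)) → Z)))) ⊕ (U ↔ Y) = F ⊕ T = T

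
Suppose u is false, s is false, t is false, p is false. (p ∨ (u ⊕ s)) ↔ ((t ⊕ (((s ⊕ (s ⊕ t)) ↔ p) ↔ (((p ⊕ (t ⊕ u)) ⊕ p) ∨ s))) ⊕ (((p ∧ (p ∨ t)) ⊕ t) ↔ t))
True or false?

u ⊕ s = F ⊕ F = F
p ∨ (u ⊕ s) = F ∨ F = F
s ⊕ t = F ⊕ F = F
s ⊕ (s ⊕ t) = F ⊕ F = F
(s ⊕ (s ⊕ t)) ↔ p = F ↔ F = T
t ⊕ u = F ⊕ F = F
p ⊕ (t ⊕ u) = F ⊕ F = F
(p ⊕ (t ⊕ u)) ⊕ p = F ⊕ F = F
((p ⊕ (t ⊕ u)) ⊕ p) ∨ s = F ∨ F = F
((s ⊕ (s ⊕ t)) ↔ p) ↔ (((p ⊕ (t ⊕ u)) ⊕ p) ∨ s) = T ↔ F = F
t ⊕ (((s ⊕ (s ⊕ t)) ↔ p) ↔ (((p ⊕ (t ⊕ u)) ⊕ p) ∨ s)) = F ⊕ F = F
p ∨ t = F ∨ F = F
p ∧ (p ∨ t) = F ∧ F = F
(p ∧ (p ∨ t)) ⊕ t = F ⊕ F = F
((p ∧ (p ∨ t)) ⊕ t) ↔ t = F ↔ F = T
(t ⊕ (((s ⊕ (s ⊕ t)) ↔ p) ↔ (((p ⊕ (t ⊕ u)) ⊕ p) ∨ s))) ⊕ (((p ∧ (p ∨ t)) ⊕ t) ↔ t) = F ⊕ T = T
(p ∨ (u ⊕ s)) ↔ ((t ⊕ (((s ⊕ (s ⊕ t)) ↔ p) ↔ (((p ⊕ (t ⊕ u)) ⊕ p) ∨ s))) ⊕ (((p ∧ (p ∨ t)) ⊕ t) ↔ t)) = F ↔ T = F

F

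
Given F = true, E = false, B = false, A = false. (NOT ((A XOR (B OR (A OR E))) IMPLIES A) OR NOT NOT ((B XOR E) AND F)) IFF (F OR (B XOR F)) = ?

false

A OR E = false OR false = false
B OR (A OR E) = false OR false = false
A XOR (B OR (A OR E)) = false XOR false = false
(A XOR (B OR (A OR E))) IMPLIES A = false IMPLIES false = true
NOT ((A XOR (B OR (A OR E))) IMPLIES A) = NOT true = false
B XOR E = false XOR false = false
(B XOR E) AND F = false AND true = false
NOT ((B XOR E) AND F) = NOT false = true
NOT NOT ((B XOR E) AND F) = NOT true = false
NOT ((A XOR (B OR (A OR E))) IMPLIES A) OR NOT NOT ((B XOR E) AND F) = false OR false = false
B XOR F = false XOR true = true
F OR (B XOR F) = true OR true = true
(NOT ((A XOR (B OR (A OR E))) IMPLIES A) OR NOT NOT ((B XOR E) AND F)) IFF (F OR (B XOR F)) = false IFF true = false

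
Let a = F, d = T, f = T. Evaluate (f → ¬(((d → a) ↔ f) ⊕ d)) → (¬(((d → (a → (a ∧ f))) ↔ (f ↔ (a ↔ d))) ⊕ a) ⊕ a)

d → a = T → F = F
(d → a) ↔ f = F ↔ T = F
((d → a) ↔ f) ⊕ d = F ⊕ T = T
¬(((d → a) ↔ f) ⊕ d) = ¬T = F
f → ¬(((d → a) ↔ f) ⊕ d) = T → F = F
a ∧ f = F ∧ T = F
a → (a ∧ f) = F → F = T
d → (a → (a ∧ f)) = T → T = T
a ↔ d = F ↔ T = F
f ↔ (a ↔ d) = T ↔ F = F
(d → (a → (a ∧ f))) ↔ (f ↔ (a ↔ d)) = T ↔ F = F
((d → (a → (a ∧ f))) ↔ (f ↔ (a ↔ d))) ⊕ a = F ⊕ F = F
¬(((d → (a → (a ∧ f))) ↔ (f ↔ (a ↔ d))) ⊕ a) = ¬F = T
¬(((d → (a → (a ∧ f))) ↔ (f ↔ (a ↔ d))) ⊕ a) ⊕ a = T ⊕ F = T
(f → ¬(((d → a) ↔ f) ⊕ d)) → (¬(((d → (a → (a ∧ f))) ↔ (f ↔ (a ↔ d))) ⊕ a) ⊕ a) = F → T = T

T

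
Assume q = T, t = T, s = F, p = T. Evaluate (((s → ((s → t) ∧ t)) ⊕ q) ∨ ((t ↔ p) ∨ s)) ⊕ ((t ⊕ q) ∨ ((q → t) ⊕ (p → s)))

s → t = F → T = T
(s → t) ∧ t = T ∧ T = T
s → ((s → t) ∧ t) = F → T = T
(s → ((s → t) ∧ t)) ⊕ q = T ⊕ T = F
t ↔ p = T ↔ T = T
(t ↔ p) ∨ s = T ∨ F = T
((s → ((s → t) ∧ t)) ⊕ q) ∨ ((t ↔ p) ∨ s) = F ∨ T = T
t ⊕ q = T ⊕ T = F
q → t = T → T = T
p → s = T → F = F
(q → t) ⊕ (p → s) = T ⊕ F = T
(t ⊕ q) ∨ ((q → t) ⊕ (p → s)) = F ∨ T = T
(((s → ((s → t) ∧ t)) ⊕ q) ∨ ((t ↔ p) ∨ s)) ⊕ ((t ⊕ q) ∨ ((q → t) ⊕ (p → s))) = T ⊕ T = F

F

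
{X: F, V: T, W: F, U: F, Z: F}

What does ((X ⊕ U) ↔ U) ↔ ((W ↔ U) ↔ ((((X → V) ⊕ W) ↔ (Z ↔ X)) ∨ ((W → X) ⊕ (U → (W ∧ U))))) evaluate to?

T

X ⊕ U = F ⊕ F = F
(X ⊕ U) ↔ U = F ↔ F = T
W ↔ U = F ↔ F = T
X → V = F → T = T
(X → V) ⊕ W = T ⊕ F = T
Z ↔ X = F ↔ F = T
((X → V) ⊕ W) ↔ (Z ↔ X) = T ↔ T = T
W → X = F → F = T
W ∧ U = F ∧ F = F
U → (W ∧ U) = F → F = T
(W → X) ⊕ (U → (W ∧ U)) = T ⊕ T = F
(((X → V) ⊕ W) ↔ (Z ↔ X)) ∨ ((W → X) ⊕ (U → (W ∧ U))) = T ∨ F = T
(W ↔ U) ↔ ((((X → V) ⊕ W) ↔ (Z ↔ X)) ∨ ((W → X) ⊕ (U → (W ∧ U)))) = T ↔ T = T
((X ⊕ U) ↔ U) ↔ ((W ↔ U) ↔ ((((X → V) ⊕ W) ↔ (Z ↔ X)) ∨ ((W → X) ⊕ (U → (W ∧ U))))) = T ↔ T = T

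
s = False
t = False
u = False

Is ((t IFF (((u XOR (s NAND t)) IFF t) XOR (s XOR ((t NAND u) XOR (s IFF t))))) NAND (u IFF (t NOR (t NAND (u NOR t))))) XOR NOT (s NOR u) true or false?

False

s NAND t = False NAND False = True
u XOR (s NAND t) = False XOR True = True
(u XOR (s NAND t)) IFF t = True IFF False = False
t NAND u = False NAND False = True
s IFF t = False IFF False = True
(t NAND u) XOR (s IFF t) = True XOR True = False
s XOR ((t NAND u) XOR (s IFF t)) = False XOR False = False
((u XOR (s NAND t)) IFF t) XOR (s XOR ((t NAND u) XOR (s IFF t))) = False XOR False = False
t IFF (((u XOR (s NAND t)) IFF t) XOR (s XOR ((t NAND u) XOR (s IFF t)))) = False IFF False = True
u NOR t = False NOR False = True
t NAND (u NOR t) = False NAND True = True
t NOR (t NAND (u NOR t)) = False NOR True = False
u IFF (t NOR (t NAND (u NOR t))) = False IFF False = True
(t IFF (((u XOR (s NAND t)) IFF t) XOR (s XOR ((t NAND u) XOR (s IFF t))))) NAND (u IFF (t NOR (t NAND (u NOR t)))) = True NAND True = False
s NOR u = False NOR False = True
NOT (s NOR u) = NOT True = False
((t IFF (((u XOR (s NAND t)) IFF t) XOR (s XOR ((t NAND u) XOR (s IFF t))))) NAND (u IFF (t NOR (t NAND (u NOR t))))) XOR NOT (s NOR u) = False XOR False = False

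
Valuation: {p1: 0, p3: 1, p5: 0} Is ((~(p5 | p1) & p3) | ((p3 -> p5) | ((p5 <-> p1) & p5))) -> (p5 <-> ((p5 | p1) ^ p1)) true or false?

Substituting p1=0, p3=1, p5=0:
p5 | p1 = 0 | 0 = 0
~(p5 | p1) = ~0 = 1
~(p5 | p1) & p3 = 1 & 1 = 1
p3 -> p5 = 1 -> 0 = 0
p5 <-> p1 = 0 <-> 0 = 1
(p5 <-> p1) & p5 = 1 & 0 = 0
(p3 -> p5) | ((p5 <-> p1) & p5) = 0 | 0 = 0
(~(p5 | p1) & p3) | ((p3 -> p5) | ((p5 <-> p1) & p5)) = 1 | 0 = 1
p5 | p1 = 0 | 0 = 0
(p5 | p1) ^ p1 = 0 ^ 0 = 0
p5 <-> ((p5 | p1) ^ p1) = 0 <-> 0 = 1
((~(p5 | p1) & p3) | ((p3 -> p5) | ((p5 <-> p1) & p5))) -> (p5 <-> ((p5 | p1) ^ p1)) = 1 -> 1 = 1

1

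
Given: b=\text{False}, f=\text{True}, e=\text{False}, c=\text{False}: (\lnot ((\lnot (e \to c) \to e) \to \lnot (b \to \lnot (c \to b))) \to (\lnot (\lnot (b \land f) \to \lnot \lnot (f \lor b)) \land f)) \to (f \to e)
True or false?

\text{True}

Substituting b=\text{False}, f=\text{True}, e=\text{False}, c=\text{False}:
e \to c = \text{False} \to \text{False} = \text{True}
\lnot (e \to c) = \lnot \text{True} = \text{False}
\lnot (e \to c) \to e = \text{False} \to \text{False} = \text{True}
c \to b = \text{False} \to \text{False} = \text{True}
\lnot (c \to b) = \lnot \text{True} = \text{False}
b \to \lnot (c \to b) = \text{False} \to \text{False} = \text{True}
\lnot (b \to \lnot (c \to b)) = \lnot \text{True} = \text{False}
(\lnot (e \to c) \to e) \to \lnot (b \to \lnot (c \to b)) = \text{True} \to \text{False} = \text{False}
\lnot ((\lnot (e \to c) \to e) \to \lnot (b \to \lnot (c \to b))) = \lnot \text{False} = \text{True}
b \land f = \text{False} \land \text{True} = \text{False}
\lnot (b \land f) = \lnot \text{False} = \text{True}
f \lor b = \text{True} \lor \text{False} = \text{True}
\lnot (f \lor b) = \lnot \text{True} = \text{False}
\lnot \lnot (f \lor b) = \lnot \text{False} = \text{True}
\lnot (b \land f) \to \lnot \lnot (f \lor b) = \text{True} \to \text{True} = \text{True}
\lnot (\lnot (b \land f) \to \lnot \lnot (f \lor b)) = \lnot \text{True} = \text{False}
\lnot (\lnot (b \land f) \to \lnot \lnot (f \lor b)) \land f = \text{False} \land \text{True} = \text{False}
\lnot ((\lnot (e \to c) \to e) \to \lnot (b \to \lnot (c \to b))) \to (\lnot (\lnot (b \land f) \to \lnot \lnot (f \lor b)) \land f) = \text{True} \to \text{False} = \text{False}
f \to e = \text{True} \to \text{False} = \text{False}
(\lnot ((\lnot (e \to c) \to e) \to \lnot (b \to \lnot (c \to b))) \to (\lnot (\lnot (b \land f) \to \lnot \lnot (f \lor b)) \land f)) \to (f \to e) = \text{False} \to \text{False} = \text{True}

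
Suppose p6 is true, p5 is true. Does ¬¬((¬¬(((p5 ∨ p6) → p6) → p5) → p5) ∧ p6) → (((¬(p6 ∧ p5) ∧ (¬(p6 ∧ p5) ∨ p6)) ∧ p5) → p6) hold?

True

p5 ∨ p6 = True ∨ True = True
(p5 ∨ p6) → p6 = True → True = True
((p5 ∨ p6) → p6) → p5 = True → True = True
¬(((p5 ∨ p6) → p6) → p5) = ¬True = False
¬¬(((p5 ∨ p6) → p6) → p5) = ¬False = True
¬¬(((p5 ∨ p6) → p6) → p5) → p5 = True → True = True
(¬¬(((p5 ∨ p6) → p6) → p5) → p5) ∧ p6 = True ∧ True = True
¬((¬¬(((p5 ∨ p6) → p6) → p5) → p5) ∧ p6) = ¬True = False
¬¬((¬¬(((p5 ∨ p6) → p6) → p5) → p5) ∧ p6) = ¬False = True
p6 ∧ p5 = True ∧ True = True
¬(p6 ∧ p5) = ¬True = False
p6 ∧ p5 = True ∧ True = True
¬(p6 ∧ p5) = ¬True = False
¬(p6 ∧ p5) ∨ p6 = False ∨ True = True
¬(p6 ∧ p5) ∧ (¬(p6 ∧ p5) ∨ p6) = False ∧ True = False
(¬(p6 ∧ p5) ∧ (¬(p6 ∧ p5) ∨ p6)) ∧ p5 = False ∧ True = False
((¬(p6 ∧ p5) ∧ (¬(p6 ∧ p5) ∨ p6)) ∧ p5) → p6 = False → True = True
¬¬((¬¬(((p5 ∨ p6) → p6) → p5) → p5) ∧ p6) → (((¬(p6 ∧ p5) ∧ (¬(p6 ∧ p5) ∨ p6)) ∧ p5) → p6) = True → True = True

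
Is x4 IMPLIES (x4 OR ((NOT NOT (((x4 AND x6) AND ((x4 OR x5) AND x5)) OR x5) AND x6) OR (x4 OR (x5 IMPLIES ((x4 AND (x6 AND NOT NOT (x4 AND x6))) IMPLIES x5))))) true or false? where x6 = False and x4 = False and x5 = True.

x4 AND x6 = False AND False = False
x4 OR x5 = False OR True = True
(x4 OR x5) AND x5 = True AND True = True
(x4 AND x6) AND ((x4 OR x5) AND x5) = False AND True = False
((x4 AND x6) AND ((x4 OR x5) AND x5)) OR x5 = False OR True = True
NOT (((x4 AND x6) AND ((x4 OR x5) AND x5)) OR x5) = NOT True = False
NOT NOT (((x4 AND x6) AND ((x4 OR x5) AND x5)) OR x5) = NOT False = True
NOT NOT (((x4 AND x6) AND ((x4 OR x5) AND x5)) OR x5) AND x6 = True AND False = False
x4 AND x6 = False AND False = False
NOT (x4 AND x6) = NOT False = True
NOT NOT (x4 AND x6) = NOT True = False
x6 AND NOT NOT (x4 AND x6) = False AND False = False
x4 AND (x6 AND NOT NOT (x4 AND x6)) = False AND False = False
(x4 AND (x6 AND NOT NOT (x4 AND x6))) IMPLIES x5 = False IMPLIES True = True
x5 IMPLIES ((x4 AND (x6 AND NOT NOT (x4 AND x6))) IMPLIES x5) = True IMPLIES True = True
x4 OR (x5 IMPLIES ((x4 AND (x6 AND NOT NOT (x4 AND x6))) IMPLIES x5)) = False OR True = True
(NOT NOT (((x4 AND x6) AND ((x4 OR x5) AND x5)) OR x5) AND x6) OR (x4 OR (x5 IMPLIES ((x4 AND (x6 AND NOT NOT (x4 AND x6))) IMPLIES x5))) = False OR True = True
x4 OR ((NOT NOT (((x4 AND x6) AND ((x4 OR x5) AND x5)) OR x5) AND x6) OR (x4 OR (x5 IMPLIES ((x4 AND (x6 AND NOT NOT (x4 AND x6))) IMPLIES x5)))) = False OR True = True
x4 IMPLIES (x4 OR ((NOT NOT (((x4 AND x6) AND ((x4 OR x5) AND x5)) OR x5) AND x6) OR (x4 OR (x5 IMPLIES ((x4 AND (x6 AND NOT NOT (x4 AND x6))) IMPLIES x5))))) = False IMPLIES True = True

True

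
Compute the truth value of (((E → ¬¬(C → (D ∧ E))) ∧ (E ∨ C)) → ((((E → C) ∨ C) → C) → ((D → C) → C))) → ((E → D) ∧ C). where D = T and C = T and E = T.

T

Substituting D=T, C=T, E=T:
D ∧ E = T ∧ T = T
C → (D ∧ E) = T → T = T
¬(C → (D ∧ E)) = ¬T = F
¬¬(C → (D ∧ E)) = ¬F = T
E → ¬¬(C → (D ∧ E)) = T → T = T
E ∨ C = T ∨ T = T
(E → ¬¬(C → (D ∧ E))) ∧ (E ∨ C) = T ∧ T = T
E → C = T → T = T
(E → C) ∨ C = T ∨ T = T
((E → C) ∨ C) → C = T → T = T
D → C = T → T = T
(D → C) → C = T → T = T
(((E → C) ∨ C) → C) → ((D → C) → C) = T → T = T
((E → ¬¬(C → (D ∧ E))) ∧ (E ∨ C)) → ((((E → C) ∨ C) → C) → ((D → C) → C)) = T → T = T
E → D = T → T = T
(E → D) ∧ C = T ∧ T = T
(((E → ¬¬(C → (D ∧ E))) ∧ (E ∨ C)) → ((((E → C) ∨ C) → C) → ((D → C) → C))) → ((E → D) ∧ C) = T → T = T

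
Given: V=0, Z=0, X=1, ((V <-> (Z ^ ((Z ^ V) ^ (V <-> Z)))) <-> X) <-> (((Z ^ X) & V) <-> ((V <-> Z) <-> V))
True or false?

Z ^ V = 0 ^ 0 = 0
V <-> Z = 0 <-> 0 = 1
(Z ^ V) ^ (V <-> Z) = 0 ^ 1 = 1
Z ^ ((Z ^ V) ^ (V <-> Z)) = 0 ^ 1 = 1
V <-> (Z ^ ((Z ^ V) ^ (V <-> Z))) = 0 <-> 1 = 0
(V <-> (Z ^ ((Z ^ V) ^ (V <-> Z)))) <-> X = 0 <-> 1 = 0
Z ^ X = 0 ^ 1 = 1
(Z ^ X) & V = 1 & 0 = 0
V <-> Z = 0 <-> 0 = 1
(V <-> Z) <-> V = 1 <-> 0 = 0
((Z ^ X) & V) <-> ((V <-> Z) <-> V) = 0 <-> 0 = 1
((V <-> (Z ^ ((Z ^ V) ^ (V <-> Z)))) <-> X) <-> (((Z ^ X) & V) <-> ((V <-> Z) <-> V)) = 0 <-> 1 = 0

0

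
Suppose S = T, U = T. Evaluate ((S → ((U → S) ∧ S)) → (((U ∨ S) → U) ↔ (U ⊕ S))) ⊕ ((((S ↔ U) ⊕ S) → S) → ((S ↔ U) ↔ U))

Substituting S=T, U=T:
U → S = T → T = T
(U → S) ∧ S = T ∧ T = T
S → ((U → S) ∧ S) = T → T = T
U ∨ S = T ∨ T = T
(U ∨ S) → U = T → T = T
U ⊕ S = T ⊕ T = F
((U ∨ S) → U) ↔ (U ⊕ S) = T ↔ F = F
(S → ((U → S) ∧ S)) → (((U ∨ S) → U) ↔ (U ⊕ S)) = T → F = F
S ↔ U = T ↔ T = T
(S ↔ U) ⊕ S = T ⊕ T = F
((S ↔ U) ⊕ S) → S = F → T = T
S ↔ U = T ↔ T = T
(S ↔ U) ↔ U = T ↔ T = T
(((S ↔ U) ⊕ S) → S) → ((S ↔ U) ↔ U) = T → T = T
((S → ((U → S) ∧ S)) → (((U ∨ S) → U) ↔ (U ⊕ S))) ⊕ ((((S ↔ U) ⊕ S) → S) → ((S ↔ U) ↔ U)) = F ⊕ T = T

T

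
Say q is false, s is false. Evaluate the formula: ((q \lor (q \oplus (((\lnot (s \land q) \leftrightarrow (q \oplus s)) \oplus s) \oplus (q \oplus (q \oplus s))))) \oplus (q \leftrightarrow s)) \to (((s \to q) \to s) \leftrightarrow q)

Substituting q=\text{False}, s=\text{False}:
s \land q = \text{False} \land \text{False} = \text{False}
\lnot (s \land q) = \lnot \text{False} = \text{True}
q \oplus s = \text{False} \oplus \text{False} = \text{False}
\lnot (s \land q) \leftrightarrow (q \oplus s) = \text{True} \leftrightarrow \text{False} = \text{False}
(\lnot (s \land q) \leftrightarrow (q \oplus s)) \oplus s = \text{False} \oplus \text{False} = \text{False}
q \oplus s = \text{False} \oplus \text{False} = \text{False}
q \oplus (q \oplus s) = \text{False} \oplus \text{False} = \text{False}
((\lnot (s \land q) \leftrightarrow (q \oplus s)) \oplus s) \oplus (q \oplus (q \oplus s)) = \text{False} \oplus \text{False} = \text{False}
q \oplus (((\lnot (s \land q) \leftrightarrow (q \oplus s)) \oplus s) \oplus (q \oplus (q \oplus s))) = \text{False} \oplus \text{False} = \text{False}
q \lor (q \oplus (((\lnot (s \land q) \leftrightarrow (q \oplus s)) \oplus s) \oplus (q \oplus (q \oplus s)))) = \text{False} \lor \text{False} = \text{False}
q \leftrightarrow s = \text{False} \leftrightarrow \text{False} = \text{True}
(q \lor (q \oplus (((\lnot (s \land q) \leftrightarrow (q \oplus s)) \oplus s) \oplus (q \oplus (q \oplus s))))) \oplus (q \leftrightarrow s) = \text{False} \oplus \text{True} = \text{True}
s \to q = \text{False} \to \text{False} = \text{True}
(s \to q) \to s = \text{True} \to \text{False} = \text{False}
((s \to q) \to s) \leftrightarrow q = \text{False} \leftrightarrow \text{False} = \text{True}
((q \lor (q \oplus (((\lnot (s \land q) \leftrightarrow (q \oplus s)) \oplus s) \oplus (q \oplus (q \oplus s))))) \oplus (q \leftrightarrow s)) \to (((s \to q) \to s) \leftrightarrow q) = \text{True} \to \text{True} = \text{True}

\text{True}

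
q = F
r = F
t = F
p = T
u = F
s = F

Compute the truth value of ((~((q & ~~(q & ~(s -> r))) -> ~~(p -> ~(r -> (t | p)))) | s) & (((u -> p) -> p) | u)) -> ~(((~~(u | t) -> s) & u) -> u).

T

s -> r = F -> F = T
~(s -> r) = ~T = F
q & ~(s -> r) = F & F = F
~(q & ~(s -> r)) = ~F = T
~~(q & ~(s -> r)) = ~T = F
q & ~~(q & ~(s -> r)) = F & F = F
t | p = F | T = T
r -> (t | p) = F -> T = T
~(r -> (t | p)) = ~T = F
p -> ~(r -> (t | p)) = T -> F = F
~(p -> ~(r -> (t | p))) = ~F = T
~~(p -> ~(r -> (t | p))) = ~T = F
(q & ~~(q & ~(s -> r))) -> ~~(p -> ~(r -> (t | p))) = F -> F = T
~((q & ~~(q & ~(s -> r))) -> ~~(p -> ~(r -> (t | p)))) = ~T = F
~((q & ~~(q & ~(s -> r))) -> ~~(p -> ~(r -> (t | p)))) | s = F | F = F
u -> p = F -> T = T
(u -> p) -> p = T -> T = T
((u -> p) -> p) | u = T | F = T
(~((q & ~~(q & ~(s -> r))) -> ~~(p -> ~(r -> (t | p)))) | s) & (((u -> p) -> p) | u) = F & T = F
u | t = F | F = F
~(u | t) = ~F = T
~~(u | t) = ~T = F
~~(u | t) -> s = F -> F = T
(~~(u | t) -> s) & u = T & F = F
((~~(u | t) -> s) & u) -> u = F -> F = T
~(((~~(u | t) -> s) & u) -> u) = ~T = F
((~((q & ~~(q & ~(s -> r))) -> ~~(p -> ~(r -> (t | p)))) | s) & (((u -> p) -> p) | u)) -> ~(((~~(u | t) -> s) & u) -> u) = F -> F = T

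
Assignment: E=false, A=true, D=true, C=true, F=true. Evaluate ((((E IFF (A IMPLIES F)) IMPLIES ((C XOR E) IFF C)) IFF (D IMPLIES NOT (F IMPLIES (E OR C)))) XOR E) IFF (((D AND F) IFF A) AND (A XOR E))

false

A IMPLIES F = true IMPLIES true = true
E IFF (A IMPLIES F) = false IFF true = false
C XOR E = true XOR false = true
(C XOR E) IFF C = true IFF true = true
(E IFF (A IMPLIES F)) IMPLIES ((C XOR E) IFF C) = false IMPLIES true = true
E OR C = false OR true = true
F IMPLIES (E OR C) = true IMPLIES true = true
NOT (F IMPLIES (E OR C)) = NOT true = false
D IMPLIES NOT (F IMPLIES (E OR C)) = true IMPLIES false = false
((E IFF (A IMPLIES F)) IMPLIES ((C XOR E) IFF C)) IFF (D IMPLIES NOT (F IMPLIES (E OR C))) = true IFF false = false
(((E IFF (A IMPLIES F)) IMPLIES ((C XOR E) IFF C)) IFF (D IMPLIES NOT (F IMPLIES (E OR C)))) XOR E = false XOR false = false
D AND F = true AND true = true
(D AND F) IFF A = true IFF true = true
A XOR E = true XOR false = true
((D AND F) IFF A) AND (A XOR E) = true AND true = true
((((E IFF (A IMPLIES F)) IMPLIES ((C XOR E) IFF C)) IFF (D IMPLIES NOT (F IMPLIES (E OR C)))) XOR E) IFF (((D AND F) IFF A) AND (A XOR E)) = false IFF true = false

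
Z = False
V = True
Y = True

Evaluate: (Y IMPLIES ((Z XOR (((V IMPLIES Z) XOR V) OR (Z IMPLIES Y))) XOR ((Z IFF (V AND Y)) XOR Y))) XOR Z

Substituting Z=False, V=True, Y=True:
V IMPLIES Z = True IMPLIES False = False
(V IMPLIES Z) XOR V = False XOR True = True
Z IMPLIES Y = False IMPLIES True = True
((V IMPLIES Z) XOR V) OR (Z IMPLIES Y) = True OR True = True
Z XOR (((V IMPLIES Z) XOR V) OR (Z IMPLIES Y)) = False XOR True = True
V AND Y = True AND True = True
Z IFF (V AND Y) = False IFF True = False
(Z IFF (V AND Y)) XOR Y = False XOR True = True
(Z XOR (((V IMPLIES Z) XOR V) OR (Z IMPLIES Y))) XOR ((Z IFF (V AND Y)) XOR Y) = True XOR True = False
Y IMPLIES ((Z XOR (((V IMPLIES Z) XOR V) OR (Z IMPLIES Y))) XOR ((Z IFF (V AND Y)) XOR Y)) = True IMPLIES False = False
(Y IMPLIES ((Z XOR (((V IMPLIES Z) XOR V) OR (Z IMPLIES Y))) XOR ((Z IFF (V AND Y)) XOR Y))) XOR Z = False XOR False = False

False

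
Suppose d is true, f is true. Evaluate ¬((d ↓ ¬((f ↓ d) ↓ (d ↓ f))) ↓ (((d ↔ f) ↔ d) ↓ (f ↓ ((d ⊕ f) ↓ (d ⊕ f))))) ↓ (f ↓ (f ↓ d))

T

f ↓ d = T ↓ T = F
d ↓ f = T ↓ T = F
(f ↓ d) ↓ (d ↓ f) = F ↓ F = T
¬((f ↓ d) ↓ (d ↓ f)) = ¬T = F
d ↓ ¬((f ↓ d) ↓ (d ↓ f)) = T ↓ F = F
d ↔ f = T ↔ T = T
(d ↔ f) ↔ d = T ↔ T = T
d ⊕ f = T ⊕ T = F
d ⊕ f = T ⊕ T = F
(d ⊕ f) ↓ (d ⊕ f) = F ↓ F = T
f ↓ ((d ⊕ f) ↓ (d ⊕ f)) = T ↓ T = F
((d ↔ f) ↔ d) ↓ (f ↓ ((d ⊕ f) ↓ (d ⊕ f))) = T ↓ F = F
(d ↓ ¬((f ↓ d) ↓ (d ↓ f))) ↓ (((d ↔ f) ↔ d) ↓ (f ↓ ((d ⊕ f) ↓ (d ⊕ f)))) = F ↓ F = T
¬((d ↓ ¬((f ↓ d) ↓ (d ↓ f))) ↓ (((d ↔ f) ↔ d) ↓ (f ↓ ((d ⊕ f) ↓ (d ⊕ f))))) = ¬T = F
f ↓ d = T ↓ T = F
f ↓ (f ↓ d) = T ↓ F = F
¬((d ↓ ¬((f ↓ d) ↓ (d ↓ f))) ↓ (((d ↔ f) ↔ d) ↓ (f ↓ ((d ⊕ f) ↓ (d ⊕ f))))) ↓ (f ↓ (f ↓ d)) = F ↓ F = T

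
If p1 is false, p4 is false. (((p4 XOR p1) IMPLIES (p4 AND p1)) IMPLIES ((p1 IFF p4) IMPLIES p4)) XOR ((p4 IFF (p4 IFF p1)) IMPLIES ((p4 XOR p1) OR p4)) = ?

Substituting p1=false, p4=false:
p4 XOR p1 = false XOR false = false
p4 AND p1 = false AND false = false
(p4 XOR p1) IMPLIES (p4 AND p1) = false IMPLIES false = true
p1 IFF p4 = false IFF false = true
(p1 IFF p4) IMPLIES p4 = true IMPLIES false = false
((p4 XOR p1) IMPLIES (p4 AND p1)) IMPLIES ((p1 IFF p4) IMPLIES p4) = true IMPLIES false = false
p4 IFF p1 = false IFF false = true
p4 IFF (p4 IFF p1) = false IFF true = false
p4 XOR p1 = false XOR false = false
(p4 XOR p1) OR p4 = false OR false = false
(p4 IFF (p4 IFF p1)) IMPLIES ((p4 XOR p1) OR p4) = false IMPLIES false = true
(((p4 XOR p1) IMPLIES (p4 AND p1)) IMPLIES ((p1 IFF p4) IMPLIES p4)) XOR ((p4 IFF (p4 IFF p1)) IMPLIES ((p4 XOR p1) OR p4)) = false XOR true = true

true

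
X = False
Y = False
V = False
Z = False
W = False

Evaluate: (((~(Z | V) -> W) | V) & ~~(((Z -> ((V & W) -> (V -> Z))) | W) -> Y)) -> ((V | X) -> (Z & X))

True

Z | V = False | False = False
~(Z | V) = ~False = True
~(Z | V) -> W = True -> False = False
(~(Z | V) -> W) | V = False | False = False
V & W = False & False = False
V -> Z = False -> False = True
(V & W) -> (V -> Z) = False -> True = True
Z -> ((V & W) -> (V -> Z)) = False -> True = True
(Z -> ((V & W) -> (V -> Z))) | W = True | False = True
((Z -> ((V & W) -> (V -> Z))) | W) -> Y = True -> False = False
~(((Z -> ((V & W) -> (V -> Z))) | W) -> Y) = ~False = True
~~(((Z -> ((V & W) -> (V -> Z))) | W) -> Y) = ~True = False
((~(Z | V) -> W) | V) & ~~(((Z -> ((V & W) -> (V -> Z))) | W) -> Y) = False & False = False
V | X = False | False = False
Z & X = False & False = False
(V | X) -> (Z & X) = False -> False = True
(((~(Z | V) -> W) | V) & ~~(((Z -> ((V & W) -> (V -> Z))) | W) -> Y)) -> ((V | X) -> (Z & X)) = False -> True = True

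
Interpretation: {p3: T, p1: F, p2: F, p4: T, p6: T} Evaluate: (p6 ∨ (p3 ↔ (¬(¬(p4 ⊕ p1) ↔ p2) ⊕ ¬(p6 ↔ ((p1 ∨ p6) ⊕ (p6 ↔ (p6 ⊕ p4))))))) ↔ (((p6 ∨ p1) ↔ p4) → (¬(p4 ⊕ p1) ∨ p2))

F

p4 ⊕ p1 = T ⊕ F = T
¬(p4 ⊕ p1) = ¬T = F
¬(p4 ⊕ p1) ↔ p2 = F ↔ F = T
¬(¬(p4 ⊕ p1) ↔ p2) = ¬T = F
p1 ∨ p6 = F ∨ T = T
p6 ⊕ p4 = T ⊕ T = F
p6 ↔ (p6 ⊕ p4) = T ↔ F = F
(p1 ∨ p6) ⊕ (p6 ↔ (p6 ⊕ p4)) = T ⊕ F = T
p6 ↔ ((p1 ∨ p6) ⊕ (p6 ↔ (p6 ⊕ p4))) = T ↔ T = T
¬(p6 ↔ ((p1 ∨ p6) ⊕ (p6 ↔ (p6 ⊕ p4)))) = ¬T = F
¬(¬(p4 ⊕ p1) ↔ p2) ⊕ ¬(p6 ↔ ((p1 ∨ p6) ⊕ (p6 ↔ (p6 ⊕ p4)))) = F ⊕ F = F
p3 ↔ (¬(¬(p4 ⊕ p1) ↔ p2) ⊕ ¬(p6 ↔ ((p1 ∨ p6) ⊕ (p6 ↔ (p6 ⊕ p4))))) = T ↔ F = F
p6 ∨ (p3 ↔ (¬(¬(p4 ⊕ p1) ↔ p2) ⊕ ¬(p6 ↔ ((p1 ∨ p6) ⊕ (p6 ↔ (p6 ⊕ p4)))))) = T ∨ F = T
p6 ∨ p1 = T ∨ F = T
(p6 ∨ p1) ↔ p4 = T ↔ T = T
p4 ⊕ p1 = T ⊕ F = T
¬(p4 ⊕ p1) = ¬T = F
¬(p4 ⊕ p1) ∨ p2 = F ∨ F = F
((p6 ∨ p1) ↔ p4) → (¬(p4 ⊕ p1) ∨ p2) = T → F = F
(p6 ∨ (p3 ↔ (¬(¬(p4 ⊕ p1) ↔ p2) ⊕ ¬(p6 ↔ ((p1 ∨ p6) ⊕ (p6 ↔ (p6 ⊕ p4))))))) ↔ (((p6 ∨ p1) ↔ p4) → (¬(p4 ⊕ p1) ∨ p2)) = T ↔ F = F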